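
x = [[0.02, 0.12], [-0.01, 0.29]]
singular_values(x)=[0.31, 0.02]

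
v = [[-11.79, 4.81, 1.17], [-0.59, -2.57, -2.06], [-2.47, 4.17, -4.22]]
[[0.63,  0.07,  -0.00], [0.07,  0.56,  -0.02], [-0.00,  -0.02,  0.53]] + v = [[-11.16,4.88,1.17], [-0.52,-2.01,-2.08], [-2.47,4.15,-3.69]]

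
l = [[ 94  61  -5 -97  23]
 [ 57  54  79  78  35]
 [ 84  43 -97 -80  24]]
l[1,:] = [57, 54, 79, 78, 35]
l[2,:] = [84, 43, -97, -80, 24]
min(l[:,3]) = -97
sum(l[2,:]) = -26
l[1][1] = 54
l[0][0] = 94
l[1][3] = 78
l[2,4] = 24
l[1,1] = 54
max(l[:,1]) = 61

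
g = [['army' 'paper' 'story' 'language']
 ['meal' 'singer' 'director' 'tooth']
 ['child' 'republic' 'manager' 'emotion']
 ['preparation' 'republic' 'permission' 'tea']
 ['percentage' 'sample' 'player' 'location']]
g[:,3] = ['language', 'tooth', 'emotion', 'tea', 'location']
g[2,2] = 'manager'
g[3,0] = 'preparation'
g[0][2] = 'story'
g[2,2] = 'manager'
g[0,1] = 'paper'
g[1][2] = 'director'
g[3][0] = 'preparation'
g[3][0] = 'preparation'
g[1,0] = 'meal'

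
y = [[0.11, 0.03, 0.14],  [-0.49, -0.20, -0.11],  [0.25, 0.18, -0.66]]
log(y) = [[(-6.33-5.21j),-0.94-2.28j,(-1-1.36j)], [8.32+18.02j,(-0.39+8.07j),1.46+2.93j], [-0.29+1.71j,(-0.49+0.47j),(-0.39+3.42j)]]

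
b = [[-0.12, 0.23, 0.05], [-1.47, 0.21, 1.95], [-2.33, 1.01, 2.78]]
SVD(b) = [[-0.04, 0.47, -0.88], [-0.54, -0.75, -0.38], [-0.84, 0.47, 0.28]] @ diag([4.478302425107766, 0.4466259613015249, 0.005713139713376014]) @ [[0.62,-0.22,-0.76],  [-0.08,0.94,-0.33],  [0.78,0.27,0.56]]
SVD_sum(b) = [[-0.10, 0.04, 0.12], [-1.49, 0.53, 1.84], [-2.31, 0.81, 2.85]] + [[-0.02, 0.20, -0.07], [0.03, -0.32, 0.11], [-0.02, 0.20, -0.07]] + [[-0.00, -0.00, -0.00], [-0.00, -0.00, -0.0], [0.0, 0.0, 0.00]]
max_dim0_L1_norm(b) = 4.78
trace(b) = 2.87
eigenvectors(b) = [[-0.05,  -0.79,  0.48], [-0.52,  -0.26,  -0.67], [-0.85,  -0.56,  0.56]]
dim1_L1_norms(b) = [0.4, 3.63, 6.12]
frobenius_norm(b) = 4.50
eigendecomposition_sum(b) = [[-0.13, 0.04, 0.16], [-1.44, 0.48, 1.78], [-2.35, 0.79, 2.92]] + [[-0.01, -0.0, 0.00],[-0.0, -0.00, 0.0],[-0.01, -0.00, 0.00]] + [[0.02,0.19,-0.12], [-0.03,-0.27,0.17], [0.03,0.23,-0.14]]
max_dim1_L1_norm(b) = 6.12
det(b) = 0.01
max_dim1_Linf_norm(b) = 2.78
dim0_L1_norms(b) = [3.92, 1.45, 4.78]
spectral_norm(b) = 4.48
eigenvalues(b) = [3.27, -0.01, -0.39]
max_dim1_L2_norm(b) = 3.77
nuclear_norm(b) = 4.93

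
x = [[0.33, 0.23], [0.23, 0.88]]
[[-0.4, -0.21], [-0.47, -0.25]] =x @ [[-1.03,-0.54], [-0.27,-0.14]]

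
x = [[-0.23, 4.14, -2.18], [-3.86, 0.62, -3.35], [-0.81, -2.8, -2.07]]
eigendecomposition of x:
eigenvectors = [[(0.11+0j), 0.76+0.00j, (0.76-0j)], [(-0.54+0j), (0.05+0.54j), 0.05-0.54j], [(-0.84+0j), (-0.35-0.11j), -0.35+0.11j]]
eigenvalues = [(-3.76+0j), (1.04+3.26j), (1.04-3.26j)]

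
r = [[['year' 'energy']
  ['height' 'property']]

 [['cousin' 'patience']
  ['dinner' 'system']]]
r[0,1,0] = 'height'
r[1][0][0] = 'cousin'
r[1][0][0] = 'cousin'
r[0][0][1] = 'energy'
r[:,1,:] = [['height', 'property'], ['dinner', 'system']]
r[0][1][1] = 'property'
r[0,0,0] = 'year'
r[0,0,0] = 'year'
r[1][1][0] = 'dinner'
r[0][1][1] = 'property'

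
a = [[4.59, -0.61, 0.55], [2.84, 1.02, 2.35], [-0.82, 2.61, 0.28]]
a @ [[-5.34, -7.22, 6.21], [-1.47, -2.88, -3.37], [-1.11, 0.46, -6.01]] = [[-24.22,  -31.13,  27.25], [-19.27,  -22.36,  0.08], [0.23,  -1.47,  -15.57]]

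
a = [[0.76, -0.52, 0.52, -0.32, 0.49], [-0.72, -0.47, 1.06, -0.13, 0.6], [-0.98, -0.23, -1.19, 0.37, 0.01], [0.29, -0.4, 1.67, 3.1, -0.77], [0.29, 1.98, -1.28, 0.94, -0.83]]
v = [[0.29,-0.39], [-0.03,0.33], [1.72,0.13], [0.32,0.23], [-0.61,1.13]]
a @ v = [[0.73, 0.08], [1.22, 0.91], [-2.21, 0.25], [4.43, -0.19], [-1.37, -0.35]]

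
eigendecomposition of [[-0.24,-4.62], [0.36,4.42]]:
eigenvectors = [[-1.00, 0.73],[0.08, -0.68]]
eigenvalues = [0.15, 4.03]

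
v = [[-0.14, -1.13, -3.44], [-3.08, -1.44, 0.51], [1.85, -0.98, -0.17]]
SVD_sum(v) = [[1.36, 0.11, -0.82], [-2.54, -0.2, 1.55], [1.36, 0.11, -0.83]] + [[-1.44, -1.41, -2.55], [-0.71, -0.69, -1.25], [0.12, 0.11, 0.21]] + [[-0.05, 0.17, -0.07], [0.17, -0.55, 0.21], [0.37, -1.2, 0.45]]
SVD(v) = [[0.42,  0.90,  -0.13], [-0.8,  0.44,  0.41], [0.43,  -0.07,  0.90]] @ diag([3.7417887151833717, 3.628102882849827, 1.4825271270311164]) @ [[0.85, 0.07, -0.52], [-0.44, -0.43, -0.78], [0.28, -0.9, 0.34]]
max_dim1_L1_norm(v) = 5.03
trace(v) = -1.75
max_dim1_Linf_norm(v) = 3.44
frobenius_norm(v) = 5.42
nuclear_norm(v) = 8.85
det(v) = -20.13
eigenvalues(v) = [(0.56+2.59j), (0.56-2.59j), (-2.86+0j)]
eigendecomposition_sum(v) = [[(0.27+0.98j), -0.07-0.46j, -1.38-0.02j],[(-0.82-0.5j), 0.34+0.27j, (0.97-0.89j)],[(0.96-0.23j), -0.45+0.05j, -0.05+1.34j]] + [[0.27-0.98j, -0.07+0.46j, (-1.38+0.02j)], [(-0.82+0.5j), 0.34-0.27j, 0.97+0.89j], [(0.96+0.23j), (-0.45-0.05j), (-0.05-1.34j)]] + [[-0.67+0.00j, -1.00-0.00j, (-0.67-0j)], [-1.44+0.00j, (-2.13-0j), -1.43-0.00j], [(-0.06+0j), -0.09-0.00j, (-0.06-0j)]]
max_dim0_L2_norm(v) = 3.6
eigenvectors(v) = [[(-0.59+0j), -0.59-0.00j, 0.42+0.00j],[0.41-0.39j, (0.41+0.39j), 0.90+0.00j],[-0.01+0.57j, -0.01-0.57j, 0.04+0.00j]]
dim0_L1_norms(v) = [5.07, 3.55, 4.12]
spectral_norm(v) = 3.74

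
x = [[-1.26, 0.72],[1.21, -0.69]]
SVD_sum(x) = [[-1.26, 0.72], [1.21, -0.69]] + [[0.00, 0.0],[0.00, 0.00]]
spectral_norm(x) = 2.01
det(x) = -0.00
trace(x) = -1.95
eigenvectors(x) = [[-0.72, -0.50],[0.69, -0.87]]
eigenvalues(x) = [-1.95, 0.0]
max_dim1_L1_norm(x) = 1.98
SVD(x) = [[-0.72, 0.69], [0.69, 0.72]] @ diag([2.011516641553959, 0.0008948471828746288]) @ [[0.87, -0.5],[0.50, 0.87]]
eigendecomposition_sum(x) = [[-1.26, 0.72], [1.21, -0.69]] + [[0.00, 0.00], [0.0, 0.00]]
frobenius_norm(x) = 2.01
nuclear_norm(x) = 2.01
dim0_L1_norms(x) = [2.47, 1.41]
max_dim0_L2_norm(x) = 1.75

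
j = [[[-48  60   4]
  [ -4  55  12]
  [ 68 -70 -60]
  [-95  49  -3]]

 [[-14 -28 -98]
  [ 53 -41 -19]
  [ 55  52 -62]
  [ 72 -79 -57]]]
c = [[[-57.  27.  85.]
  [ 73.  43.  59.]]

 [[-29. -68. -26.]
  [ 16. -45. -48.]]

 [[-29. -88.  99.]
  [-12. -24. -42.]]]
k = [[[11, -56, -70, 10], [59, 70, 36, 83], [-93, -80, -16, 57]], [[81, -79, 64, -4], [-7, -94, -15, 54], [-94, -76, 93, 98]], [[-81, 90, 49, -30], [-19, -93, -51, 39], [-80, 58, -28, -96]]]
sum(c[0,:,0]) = 16.0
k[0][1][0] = 59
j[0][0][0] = -48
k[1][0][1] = -79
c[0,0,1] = 27.0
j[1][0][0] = -14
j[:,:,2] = [[4, 12, -60, -3], [-98, -19, -62, -57]]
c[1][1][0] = 16.0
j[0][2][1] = -70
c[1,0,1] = -68.0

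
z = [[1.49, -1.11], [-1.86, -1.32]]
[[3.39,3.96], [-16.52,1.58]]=z @[[5.66, 0.86],[4.54, -2.41]]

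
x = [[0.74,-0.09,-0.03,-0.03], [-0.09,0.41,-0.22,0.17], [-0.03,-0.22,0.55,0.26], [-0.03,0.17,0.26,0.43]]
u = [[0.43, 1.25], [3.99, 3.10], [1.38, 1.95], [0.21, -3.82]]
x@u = [[-0.09,0.7],  [1.33,0.08],  [-0.08,-0.64],  [1.11,-0.65]]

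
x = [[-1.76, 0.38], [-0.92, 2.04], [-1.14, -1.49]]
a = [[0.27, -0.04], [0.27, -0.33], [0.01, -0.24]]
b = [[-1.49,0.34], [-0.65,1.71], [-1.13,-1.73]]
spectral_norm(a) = 0.51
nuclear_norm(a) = 0.74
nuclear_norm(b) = 4.43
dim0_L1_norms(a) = [0.55, 0.61]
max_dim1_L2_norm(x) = 2.24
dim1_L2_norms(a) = [0.27, 0.43, 0.24]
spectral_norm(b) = 2.47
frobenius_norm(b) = 3.15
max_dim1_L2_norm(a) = 0.43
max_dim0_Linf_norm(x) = 2.04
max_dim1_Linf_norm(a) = 0.33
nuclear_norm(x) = 4.83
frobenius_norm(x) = 3.43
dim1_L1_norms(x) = [2.14, 2.96, 2.63]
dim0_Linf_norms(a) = [0.27, 0.33]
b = x + a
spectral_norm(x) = 2.64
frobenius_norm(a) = 0.56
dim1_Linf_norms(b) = [1.49, 1.71, 1.73]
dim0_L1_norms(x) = [3.82, 3.91]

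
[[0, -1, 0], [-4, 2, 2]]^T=[[0, -4], [-1, 2], [0, 2]]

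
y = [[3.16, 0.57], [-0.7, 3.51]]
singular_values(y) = [3.58, 3.21]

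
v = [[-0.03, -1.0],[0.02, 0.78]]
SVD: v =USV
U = [[-0.79, 0.61],[0.61, 0.79]]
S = [1.27, 0.0]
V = [[0.03,  1.00], [-1.00,  0.03]]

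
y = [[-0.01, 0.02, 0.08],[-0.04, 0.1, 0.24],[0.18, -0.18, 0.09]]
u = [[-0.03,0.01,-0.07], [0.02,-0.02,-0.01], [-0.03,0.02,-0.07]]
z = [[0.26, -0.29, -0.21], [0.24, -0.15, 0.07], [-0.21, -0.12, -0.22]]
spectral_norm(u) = 0.11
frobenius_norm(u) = 0.11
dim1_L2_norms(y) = [0.08, 0.26, 0.27]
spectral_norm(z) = 0.50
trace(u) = -0.12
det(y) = -0.00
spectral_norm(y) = 0.28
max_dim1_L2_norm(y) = 0.27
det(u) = -0.00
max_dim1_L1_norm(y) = 0.45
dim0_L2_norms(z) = [0.41, 0.35, 0.31]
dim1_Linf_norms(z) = [0.29, 0.24, 0.22]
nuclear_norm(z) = 0.93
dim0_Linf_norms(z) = [0.26, 0.29, 0.22]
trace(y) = 0.18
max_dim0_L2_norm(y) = 0.27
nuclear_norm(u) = 0.15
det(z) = 0.01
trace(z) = -0.11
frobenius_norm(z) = 0.62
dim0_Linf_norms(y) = [0.18, 0.18, 0.24]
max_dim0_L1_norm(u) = 0.15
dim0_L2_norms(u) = [0.05, 0.03, 0.1]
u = z @ y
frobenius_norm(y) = 0.39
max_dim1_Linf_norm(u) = 0.07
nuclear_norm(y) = 0.55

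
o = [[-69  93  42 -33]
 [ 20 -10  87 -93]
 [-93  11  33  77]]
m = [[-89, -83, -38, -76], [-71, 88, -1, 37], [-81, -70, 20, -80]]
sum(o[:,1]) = 94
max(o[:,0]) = 20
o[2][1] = 11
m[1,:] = [-71, 88, -1, 37]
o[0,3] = -33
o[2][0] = -93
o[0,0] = -69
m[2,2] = 20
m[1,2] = -1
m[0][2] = -38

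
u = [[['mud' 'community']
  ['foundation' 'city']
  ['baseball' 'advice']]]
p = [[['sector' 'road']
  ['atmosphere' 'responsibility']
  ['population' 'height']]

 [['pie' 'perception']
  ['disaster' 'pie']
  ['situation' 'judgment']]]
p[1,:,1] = ['perception', 'pie', 'judgment']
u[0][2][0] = 'baseball'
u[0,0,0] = 'mud'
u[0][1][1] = 'city'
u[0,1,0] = 'foundation'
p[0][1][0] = 'atmosphere'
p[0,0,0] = 'sector'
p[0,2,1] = 'height'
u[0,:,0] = ['mud', 'foundation', 'baseball']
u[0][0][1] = 'community'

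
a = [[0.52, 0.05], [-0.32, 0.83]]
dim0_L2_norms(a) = [0.61, 0.83]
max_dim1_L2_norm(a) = 0.89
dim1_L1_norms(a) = [0.57, 1.15]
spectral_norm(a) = 0.91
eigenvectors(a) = [[-0.61, -0.2], [-0.79, -0.98]]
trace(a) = 1.35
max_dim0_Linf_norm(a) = 0.83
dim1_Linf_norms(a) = [0.52, 0.83]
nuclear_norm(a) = 1.40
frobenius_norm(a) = 1.03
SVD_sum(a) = [[0.1, -0.18], [-0.42, 0.78]] + [[0.42, 0.23], [0.1, 0.05]]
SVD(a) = [[-0.22, 0.97], [0.97, 0.22]] @ diag([0.9054408968528381, 0.4943448010309488]) @ [[-0.47, 0.88], [0.88, 0.47]]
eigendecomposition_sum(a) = [[0.8, -0.16], [1.05, -0.21]] + [[-0.28, 0.21], [-1.37, 1.04]]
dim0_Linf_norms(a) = [0.52, 0.83]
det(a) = 0.45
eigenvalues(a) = [0.59, 0.76]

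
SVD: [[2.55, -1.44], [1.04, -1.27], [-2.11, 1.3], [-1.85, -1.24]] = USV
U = [[-0.69, -0.09],[-0.35, -0.33],[0.58, 0.12],[0.26, -0.93]]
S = [4.25, 2.07]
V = [[-0.9,0.44], [0.44,0.90]]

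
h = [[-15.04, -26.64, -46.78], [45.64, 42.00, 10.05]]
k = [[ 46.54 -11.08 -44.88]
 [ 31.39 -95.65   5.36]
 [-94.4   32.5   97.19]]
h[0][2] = -46.78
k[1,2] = 5.36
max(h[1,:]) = 45.64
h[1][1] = 42.0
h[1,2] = 10.05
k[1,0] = 31.39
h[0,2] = -46.78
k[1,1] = -95.65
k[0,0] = 46.54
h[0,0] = -15.04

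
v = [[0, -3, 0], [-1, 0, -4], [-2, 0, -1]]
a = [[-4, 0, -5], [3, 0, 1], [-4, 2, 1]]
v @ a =[[-9, 0, -3], [20, -8, 1], [12, -2, 9]]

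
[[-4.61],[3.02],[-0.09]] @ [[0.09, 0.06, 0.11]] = [[-0.41,-0.28,-0.51], [0.27,0.18,0.33], [-0.01,-0.01,-0.01]]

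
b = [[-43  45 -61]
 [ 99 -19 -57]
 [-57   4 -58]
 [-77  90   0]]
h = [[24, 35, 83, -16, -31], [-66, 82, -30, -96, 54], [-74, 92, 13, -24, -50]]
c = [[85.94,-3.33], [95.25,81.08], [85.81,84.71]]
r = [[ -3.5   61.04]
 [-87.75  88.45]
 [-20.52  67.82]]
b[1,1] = -19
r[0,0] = -3.5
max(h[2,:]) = 92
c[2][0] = 85.81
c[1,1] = 81.08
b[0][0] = -43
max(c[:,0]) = 95.25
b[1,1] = -19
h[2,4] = -50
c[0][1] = -3.33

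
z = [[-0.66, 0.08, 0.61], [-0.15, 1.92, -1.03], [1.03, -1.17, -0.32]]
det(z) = 0.01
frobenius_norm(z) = 2.85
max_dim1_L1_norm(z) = 3.1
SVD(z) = [[-0.03, 0.62, 0.78], [-0.85, -0.43, 0.3], [0.52, -0.66, 0.54]] @ diag([2.451773658459566, 1.4508248766252347, 0.0036200896629942883]) @ [[0.28, -0.92, 0.28],[-0.71, 0.00, 0.71],[-0.65, -0.40, -0.65]]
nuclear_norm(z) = 3.91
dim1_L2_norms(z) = [0.9, 2.18, 1.59]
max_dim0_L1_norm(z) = 3.17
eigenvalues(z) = [-1.45, -0.0, 2.4]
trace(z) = 0.94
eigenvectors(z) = [[0.61,0.65,-0.06],[-0.21,0.40,0.91],[-0.77,0.65,-0.41]]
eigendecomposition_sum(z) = [[-0.68, 0.21, 0.56], [0.23, -0.07, -0.19], [0.86, -0.26, -0.7]] + [[-0.00, -0.0, -0.00], [-0.00, -0.00, -0.00], [-0.00, -0.0, -0.00]] + [[0.02, -0.13, 0.05], [-0.38, 1.99, -0.84], [0.17, -0.91, 0.38]]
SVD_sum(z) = [[-0.02, 0.08, -0.02], [-0.59, 1.92, -0.59], [0.36, -1.17, 0.36]] + [[-0.63, 0.00, 0.64], [0.44, -0.00, -0.44], [0.68, -0.00, -0.68]] + [[-0.00, -0.0, -0.00], [-0.0, -0.00, -0.0], [-0.0, -0.0, -0.0]]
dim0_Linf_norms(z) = [1.03, 1.92, 1.03]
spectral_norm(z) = 2.45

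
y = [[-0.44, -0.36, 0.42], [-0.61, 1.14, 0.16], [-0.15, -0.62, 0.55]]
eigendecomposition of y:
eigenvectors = [[-0.89, -0.30, 0.4], [-0.31, 0.75, 0.13], [-0.34, -0.59, 0.91]]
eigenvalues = [-0.41, 1.26, 0.39]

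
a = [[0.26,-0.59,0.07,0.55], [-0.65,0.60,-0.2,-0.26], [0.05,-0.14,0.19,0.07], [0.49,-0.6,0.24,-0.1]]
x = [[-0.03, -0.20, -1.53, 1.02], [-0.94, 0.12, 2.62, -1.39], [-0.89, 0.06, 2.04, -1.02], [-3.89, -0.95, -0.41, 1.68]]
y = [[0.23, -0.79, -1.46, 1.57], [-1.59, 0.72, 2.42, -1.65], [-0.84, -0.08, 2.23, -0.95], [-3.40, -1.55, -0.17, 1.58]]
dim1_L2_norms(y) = [2.3, 3.41, 2.57, 4.06]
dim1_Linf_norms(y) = [1.57, 2.42, 2.23, 3.4]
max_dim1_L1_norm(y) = 6.7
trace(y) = 4.76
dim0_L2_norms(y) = [3.85, 1.88, 3.6, 2.93]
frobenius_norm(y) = 6.32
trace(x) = 3.81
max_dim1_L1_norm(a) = 1.71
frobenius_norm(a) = 1.53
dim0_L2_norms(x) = [4.1, 0.98, 3.68, 2.61]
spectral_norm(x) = 4.44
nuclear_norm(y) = 9.76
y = a + x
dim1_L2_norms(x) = [1.85, 3.11, 2.45, 4.36]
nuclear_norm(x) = 8.74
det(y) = 2.01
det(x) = 0.00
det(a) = 0.02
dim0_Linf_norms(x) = [3.89, 0.95, 2.62, 1.68]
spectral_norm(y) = 4.70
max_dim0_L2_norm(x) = 4.1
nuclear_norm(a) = 2.25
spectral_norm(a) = 1.43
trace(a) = 0.95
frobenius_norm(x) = 6.18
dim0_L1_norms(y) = [6.06, 3.14, 6.28, 5.75]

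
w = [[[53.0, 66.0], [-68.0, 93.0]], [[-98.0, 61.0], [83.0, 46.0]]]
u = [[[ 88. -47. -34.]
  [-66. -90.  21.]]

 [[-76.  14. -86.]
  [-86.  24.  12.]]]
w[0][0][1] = 66.0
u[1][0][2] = -86.0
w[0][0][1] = 66.0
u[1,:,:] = [[-76.0, 14.0, -86.0], [-86.0, 24.0, 12.0]]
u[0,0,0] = 88.0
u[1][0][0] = -76.0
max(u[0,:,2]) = 21.0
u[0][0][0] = 88.0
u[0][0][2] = -34.0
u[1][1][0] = -86.0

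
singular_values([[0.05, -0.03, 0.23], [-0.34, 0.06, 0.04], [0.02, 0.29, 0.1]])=[0.36, 0.31, 0.22]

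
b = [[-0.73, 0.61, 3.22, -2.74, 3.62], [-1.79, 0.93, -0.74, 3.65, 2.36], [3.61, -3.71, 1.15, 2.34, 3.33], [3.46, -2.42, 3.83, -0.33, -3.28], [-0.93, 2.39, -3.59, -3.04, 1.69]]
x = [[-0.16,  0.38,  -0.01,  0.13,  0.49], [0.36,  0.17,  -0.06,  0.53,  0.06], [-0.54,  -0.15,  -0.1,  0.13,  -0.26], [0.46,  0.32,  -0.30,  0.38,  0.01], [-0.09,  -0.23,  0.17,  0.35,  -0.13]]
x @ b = [[-0.61, 1.15, -2.07, 0.27, 0.69], [0.99, -0.54, 2.78, -0.86, -0.13], [0.99, -1.03, -0.31, 1.45, -3.51], [-0.69, 0.80, 2.32, -0.95, 0.19], [2.42, -2.06, 1.88, 0.08, -1.67]]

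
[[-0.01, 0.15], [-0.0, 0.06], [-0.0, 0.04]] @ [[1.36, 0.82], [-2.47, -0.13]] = [[-0.38,  -0.03], [-0.15,  -0.01], [-0.10,  -0.01]]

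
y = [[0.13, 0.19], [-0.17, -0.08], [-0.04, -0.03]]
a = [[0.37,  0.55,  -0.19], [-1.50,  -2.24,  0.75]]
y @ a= [[-0.24, -0.35, 0.12],[0.06, 0.09, -0.03],[0.03, 0.05, -0.01]]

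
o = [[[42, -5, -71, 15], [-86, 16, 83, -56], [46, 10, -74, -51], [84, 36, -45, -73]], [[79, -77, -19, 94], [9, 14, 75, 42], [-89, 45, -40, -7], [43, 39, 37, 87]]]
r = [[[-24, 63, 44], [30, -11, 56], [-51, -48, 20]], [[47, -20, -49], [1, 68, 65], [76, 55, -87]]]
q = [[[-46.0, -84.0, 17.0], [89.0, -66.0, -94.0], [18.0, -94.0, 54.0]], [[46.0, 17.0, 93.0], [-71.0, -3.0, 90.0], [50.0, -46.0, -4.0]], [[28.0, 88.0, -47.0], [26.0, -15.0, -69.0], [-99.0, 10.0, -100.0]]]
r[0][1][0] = 30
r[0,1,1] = -11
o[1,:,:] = [[79, -77, -19, 94], [9, 14, 75, 42], [-89, 45, -40, -7], [43, 39, 37, 87]]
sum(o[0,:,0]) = 86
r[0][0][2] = 44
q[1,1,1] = -3.0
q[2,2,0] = -99.0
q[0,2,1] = -94.0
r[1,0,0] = 47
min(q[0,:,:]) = -94.0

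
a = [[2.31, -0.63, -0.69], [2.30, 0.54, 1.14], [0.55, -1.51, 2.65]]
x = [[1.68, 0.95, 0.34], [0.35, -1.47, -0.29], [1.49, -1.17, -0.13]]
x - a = [[-0.63, 1.58, 1.03], [-1.95, -2.01, -1.43], [0.94, 0.34, -2.78]]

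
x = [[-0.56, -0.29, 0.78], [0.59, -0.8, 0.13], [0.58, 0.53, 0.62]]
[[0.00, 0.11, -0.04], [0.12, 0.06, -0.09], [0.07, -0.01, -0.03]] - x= [[0.56, 0.4, -0.82],  [-0.47, 0.86, -0.22],  [-0.51, -0.54, -0.65]]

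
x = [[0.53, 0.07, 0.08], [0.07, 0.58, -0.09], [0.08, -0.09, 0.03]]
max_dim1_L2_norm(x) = 0.59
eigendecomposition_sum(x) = [[0.00,-0.00,-0.00], [-0.00,0.0,0.00], [-0.00,0.0,0.00]] + [[0.35, -0.22, 0.10], [-0.22, 0.14, -0.06], [0.1, -0.06, 0.03]] + [[0.18, 0.29, -0.02], [0.29, 0.44, -0.03], [-0.02, -0.03, 0.00]]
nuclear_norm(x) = 1.14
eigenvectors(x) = [[0.17,  -0.82,  -0.54],[-0.17,  0.52,  -0.84],[-0.97,  -0.23,  0.05]]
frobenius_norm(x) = 0.81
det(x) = 0.00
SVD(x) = [[-0.54, 0.82, -0.17], [-0.84, -0.52, 0.17], [0.05, 0.23, 0.97]] @ diag([0.630813532867461, 0.5089933687822465, 0.00019309835029267236]) @ [[-0.54, -0.84, 0.05], [0.82, -0.52, 0.23], [-0.17, 0.17, 0.97]]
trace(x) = 1.14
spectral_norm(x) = 0.63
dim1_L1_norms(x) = [0.68, 0.74, 0.2]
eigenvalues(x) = [0.0, 0.51, 0.63]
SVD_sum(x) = [[0.18, 0.29, -0.02], [0.29, 0.44, -0.03], [-0.02, -0.03, 0.0]] + [[0.35,-0.22,0.1], [-0.22,0.14,-0.06], [0.10,-0.06,0.03]] + [[0.00,-0.0,-0.00], [-0.00,0.00,0.0], [-0.00,0.00,0.0]]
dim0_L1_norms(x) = [0.68, 0.74, 0.2]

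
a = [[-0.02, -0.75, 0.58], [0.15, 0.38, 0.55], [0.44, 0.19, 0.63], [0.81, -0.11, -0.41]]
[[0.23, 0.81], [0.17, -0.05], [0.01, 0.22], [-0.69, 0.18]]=a @[[-0.62, 0.3], [0.05, -0.80], [0.44, 0.38]]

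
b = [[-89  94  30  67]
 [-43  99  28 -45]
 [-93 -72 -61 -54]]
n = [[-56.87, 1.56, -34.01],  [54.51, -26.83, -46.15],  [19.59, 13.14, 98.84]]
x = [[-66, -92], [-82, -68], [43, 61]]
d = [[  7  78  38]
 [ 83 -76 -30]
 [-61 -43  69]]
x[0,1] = -92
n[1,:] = [54.51, -26.83, -46.15]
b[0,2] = 30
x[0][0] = -66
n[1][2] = -46.15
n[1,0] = 54.51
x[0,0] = -66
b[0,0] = -89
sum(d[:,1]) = -41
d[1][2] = -30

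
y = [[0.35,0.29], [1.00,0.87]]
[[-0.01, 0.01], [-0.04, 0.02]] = y @ [[-0.03, 0.02], [-0.01, 0.0]]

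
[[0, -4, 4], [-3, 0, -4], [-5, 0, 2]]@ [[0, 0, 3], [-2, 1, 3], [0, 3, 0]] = [[8, 8, -12], [0, -12, -9], [0, 6, -15]]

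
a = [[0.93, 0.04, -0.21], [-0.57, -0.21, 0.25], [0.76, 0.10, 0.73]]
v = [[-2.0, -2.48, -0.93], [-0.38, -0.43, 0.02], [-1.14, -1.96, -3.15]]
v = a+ [[-2.93, -2.52, -0.72], [0.19, -0.22, -0.23], [-1.9, -2.06, -3.88]]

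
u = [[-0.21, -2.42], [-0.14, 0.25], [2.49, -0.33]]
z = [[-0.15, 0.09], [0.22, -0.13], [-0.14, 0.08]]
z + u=[[-0.36, -2.33], [0.08, 0.12], [2.35, -0.25]]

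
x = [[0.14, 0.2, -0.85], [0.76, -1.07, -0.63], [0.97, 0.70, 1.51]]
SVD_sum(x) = [[-0.14,-0.28,-0.51], [-0.20,-0.4,-0.73], [0.43,0.86,1.57]] + [[-0.03,0.02,-0.00],[0.99,-0.63,0.07],[0.45,-0.29,0.03]] + [[0.31, 0.46, -0.34],[-0.03, -0.04, 0.03],[0.09, 0.13, -0.09]]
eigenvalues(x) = [(0.87+0.91j), (0.87-0.91j), (-1.16+0j)]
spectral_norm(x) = 2.12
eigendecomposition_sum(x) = [[0.15+0.61j, (-0.03+0.23j), -0.43+0.42j], [(0.07+0.4j), -0.03+0.15j, (-0.29+0.25j)], [(0.54-0.59j), 0.27-0.13j, 0.75+0.16j]] + [[0.15-0.61j, (-0.03-0.23j), -0.43-0.42j], [0.07-0.40j, -0.03-0.15j, (-0.29-0.25j)], [(0.54+0.59j), 0.27+0.13j, (0.75-0.16j)]] + [[-0.16-0.00j, (0.26-0j), 0.01-0.00j],[0.62+0.00j, (-1.01+0j), (-0.04+0j)],[(-0.1-0j), 0.17-0.00j, 0.01-0.00j]]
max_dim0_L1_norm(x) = 2.99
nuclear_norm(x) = 4.09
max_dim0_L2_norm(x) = 1.84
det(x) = -1.85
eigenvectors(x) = [[0.32-0.48j, 0.32+0.48j, 0.25+0.00j], [(0.23-0.29j), 0.23+0.29j, (-0.96+0j)], [-0.73+0.00j, (-0.73-0j), 0.16+0.00j]]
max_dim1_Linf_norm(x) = 1.51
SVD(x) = [[0.28, 0.03, -0.96], [0.40, -0.91, 0.09], [-0.87, -0.41, -0.27]] @ diag([2.1183894601743942, 1.2911862340618003, 0.6765827399448986]) @ [[-0.23, -0.47, -0.85], [-0.84, 0.53, -0.06], [-0.48, -0.71, 0.52]]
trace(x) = 0.58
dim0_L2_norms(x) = [1.24, 1.29, 1.84]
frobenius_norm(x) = 2.57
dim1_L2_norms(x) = [0.88, 1.46, 1.93]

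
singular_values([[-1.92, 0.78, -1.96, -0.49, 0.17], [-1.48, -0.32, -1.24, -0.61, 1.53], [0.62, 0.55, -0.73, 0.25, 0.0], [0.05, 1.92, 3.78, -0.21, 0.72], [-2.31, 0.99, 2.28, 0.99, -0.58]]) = [5.35, 3.54, 2.04, 1.4, 0.54]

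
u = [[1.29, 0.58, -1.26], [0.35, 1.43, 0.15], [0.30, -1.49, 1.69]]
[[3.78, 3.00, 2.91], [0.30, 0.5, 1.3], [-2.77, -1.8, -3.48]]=u @ [[1.17, 1.16, 0.53], [0.11, 0.18, 0.92], [-1.75, -1.11, -1.34]]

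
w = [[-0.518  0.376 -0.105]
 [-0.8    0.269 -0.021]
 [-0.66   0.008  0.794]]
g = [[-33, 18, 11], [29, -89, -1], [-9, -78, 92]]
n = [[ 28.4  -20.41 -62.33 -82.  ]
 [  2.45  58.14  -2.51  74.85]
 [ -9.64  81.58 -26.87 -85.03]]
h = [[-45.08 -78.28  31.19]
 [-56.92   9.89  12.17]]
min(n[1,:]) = -2.51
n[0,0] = 28.4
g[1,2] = -1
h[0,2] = 31.19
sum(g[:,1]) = -149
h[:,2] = [31.19, 12.17]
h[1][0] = -56.92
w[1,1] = 0.269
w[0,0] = -0.518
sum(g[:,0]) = -13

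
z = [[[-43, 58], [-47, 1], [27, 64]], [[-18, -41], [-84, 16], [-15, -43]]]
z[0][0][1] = 58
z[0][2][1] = 64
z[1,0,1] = -41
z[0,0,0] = -43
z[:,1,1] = [1, 16]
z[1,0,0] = -18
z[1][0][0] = -18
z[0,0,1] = 58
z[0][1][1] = 1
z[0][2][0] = 27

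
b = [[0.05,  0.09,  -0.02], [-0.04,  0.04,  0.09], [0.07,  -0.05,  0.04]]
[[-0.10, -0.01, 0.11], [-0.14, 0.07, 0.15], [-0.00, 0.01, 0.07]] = b @ [[-0.26,-0.17,0.9], [-1.24,0.10,1.13], [-1.14,0.61,1.60]]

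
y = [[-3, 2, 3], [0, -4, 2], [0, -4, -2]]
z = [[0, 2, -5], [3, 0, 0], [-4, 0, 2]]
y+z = [[-3, 4, -2], [3, -4, 2], [-4, -4, 0]]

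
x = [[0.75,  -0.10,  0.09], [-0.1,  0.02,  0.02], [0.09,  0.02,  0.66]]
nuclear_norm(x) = 1.43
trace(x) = 1.43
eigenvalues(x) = [0.0, 0.81, 0.61]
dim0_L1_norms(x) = [0.94, 0.14, 0.77]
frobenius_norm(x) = 1.02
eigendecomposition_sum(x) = [[0.00, 0.0, -0.0],[0.00, 0.0, -0.00],[-0.0, -0.0, 0.0]] + [[0.61,-0.07,0.35], [-0.07,0.01,-0.04], [0.35,-0.04,0.2]] + [[0.14, -0.03, -0.26], [-0.03, 0.01, 0.06], [-0.26, 0.06, 0.46]]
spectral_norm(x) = 0.81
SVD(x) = [[-0.86,0.49,-0.14], [0.1,-0.11,-0.99], [-0.50,-0.87,0.05]] @ diag([0.8128445370382159, 0.6121755953364714, 0.004979867625312943]) @ [[-0.86, 0.10, -0.5], [0.49, -0.11, -0.87], [-0.14, -0.99, 0.05]]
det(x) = 0.00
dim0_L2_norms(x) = [0.76, 0.1, 0.67]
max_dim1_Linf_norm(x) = 0.75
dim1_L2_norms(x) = [0.76, 0.1, 0.67]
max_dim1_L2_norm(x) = 0.76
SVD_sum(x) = [[0.61, -0.07, 0.35], [-0.07, 0.01, -0.04], [0.35, -0.04, 0.20]] + [[0.14,-0.03,-0.26], [-0.03,0.01,0.06], [-0.26,0.06,0.46]] + [[0.0, 0.00, -0.00],[0.00, 0.0, -0.0],[-0.00, -0.00, 0.0]]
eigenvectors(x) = [[0.14, 0.86, -0.49],[0.99, -0.10, 0.11],[-0.05, 0.5, 0.87]]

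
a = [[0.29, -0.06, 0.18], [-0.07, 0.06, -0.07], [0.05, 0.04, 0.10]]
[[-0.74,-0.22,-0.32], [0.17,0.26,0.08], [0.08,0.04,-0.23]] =a @ [[-3.65, 0.9, -0.18], [1.21, 3.65, -0.98], [2.19, -1.47, -1.8]]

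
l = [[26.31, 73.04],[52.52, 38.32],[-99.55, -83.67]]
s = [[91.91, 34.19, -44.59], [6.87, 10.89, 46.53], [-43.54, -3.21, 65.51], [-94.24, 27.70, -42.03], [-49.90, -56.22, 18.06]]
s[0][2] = -44.59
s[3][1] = 27.7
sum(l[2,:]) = -183.22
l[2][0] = -99.55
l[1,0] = 52.52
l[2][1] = -83.67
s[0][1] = 34.19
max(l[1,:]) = 52.52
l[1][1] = 38.32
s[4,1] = -56.22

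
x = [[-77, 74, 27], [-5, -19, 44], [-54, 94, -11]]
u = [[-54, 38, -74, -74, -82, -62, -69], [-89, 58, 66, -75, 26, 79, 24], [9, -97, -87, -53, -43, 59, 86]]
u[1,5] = 79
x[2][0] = -54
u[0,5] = -62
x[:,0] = [-77, -5, -54]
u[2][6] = 86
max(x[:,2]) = 44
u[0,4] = -82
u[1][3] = -75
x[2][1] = 94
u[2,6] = 86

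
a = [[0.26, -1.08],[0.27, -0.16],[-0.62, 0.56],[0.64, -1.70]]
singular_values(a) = [2.27, 0.44]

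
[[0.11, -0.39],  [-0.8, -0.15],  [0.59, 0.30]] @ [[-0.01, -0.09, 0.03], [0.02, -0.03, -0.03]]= [[-0.01, 0.0, 0.02], [0.0, 0.08, -0.02], [0.00, -0.06, 0.01]]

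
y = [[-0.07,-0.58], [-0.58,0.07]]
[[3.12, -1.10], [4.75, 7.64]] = y @ [[-8.71, -12.75], [-4.33, 3.44]]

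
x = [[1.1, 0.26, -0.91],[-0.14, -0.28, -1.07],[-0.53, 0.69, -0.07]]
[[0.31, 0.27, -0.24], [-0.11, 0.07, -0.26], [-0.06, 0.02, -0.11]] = x@[[0.28, 0.13, 0.03], [0.13, 0.12, -0.11], [0.03, -0.11, 0.27]]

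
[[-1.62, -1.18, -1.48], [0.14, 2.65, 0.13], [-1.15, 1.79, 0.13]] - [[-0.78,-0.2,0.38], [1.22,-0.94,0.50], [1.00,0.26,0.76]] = [[-0.84,-0.98,-1.86], [-1.08,3.59,-0.37], [-2.15,1.53,-0.63]]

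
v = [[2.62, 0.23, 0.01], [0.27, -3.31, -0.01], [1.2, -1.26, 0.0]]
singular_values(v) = [3.64, 2.78, 0.0]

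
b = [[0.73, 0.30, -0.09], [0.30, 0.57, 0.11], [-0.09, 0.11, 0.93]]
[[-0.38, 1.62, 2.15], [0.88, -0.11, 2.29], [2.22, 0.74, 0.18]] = b@[[-0.93, 3.30, 1.65], [1.63, -2.20, 3.15], [2.10, 1.38, -0.02]]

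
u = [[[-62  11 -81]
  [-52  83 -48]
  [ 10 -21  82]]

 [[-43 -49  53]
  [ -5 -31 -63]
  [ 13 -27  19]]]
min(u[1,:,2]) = -63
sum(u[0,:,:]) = -78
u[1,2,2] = 19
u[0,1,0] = -52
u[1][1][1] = -31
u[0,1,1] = 83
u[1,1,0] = -5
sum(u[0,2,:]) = 71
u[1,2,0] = 13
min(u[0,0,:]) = -81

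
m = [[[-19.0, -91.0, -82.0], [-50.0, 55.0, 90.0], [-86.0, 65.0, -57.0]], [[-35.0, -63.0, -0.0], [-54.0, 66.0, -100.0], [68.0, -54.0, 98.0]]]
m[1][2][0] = 68.0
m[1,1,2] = -100.0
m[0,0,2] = -82.0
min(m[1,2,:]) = -54.0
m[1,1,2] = -100.0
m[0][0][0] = -19.0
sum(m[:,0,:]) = -290.0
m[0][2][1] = 65.0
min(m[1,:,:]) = -100.0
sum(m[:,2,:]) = 34.0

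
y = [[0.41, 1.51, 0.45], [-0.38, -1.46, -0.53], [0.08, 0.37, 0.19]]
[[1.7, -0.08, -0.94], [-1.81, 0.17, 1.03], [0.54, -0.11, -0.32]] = y @ [[1.14, 1.25, -1.60], [0.25, -0.16, 0.29], [1.90, -0.77, -1.6]]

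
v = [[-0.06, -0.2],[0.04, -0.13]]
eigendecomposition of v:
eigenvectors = [[0.91+0.00j, (0.91-0j)], [0.16-0.38j, (0.16+0.38j)]]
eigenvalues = [(-0.1+0.08j), (-0.1-0.08j)]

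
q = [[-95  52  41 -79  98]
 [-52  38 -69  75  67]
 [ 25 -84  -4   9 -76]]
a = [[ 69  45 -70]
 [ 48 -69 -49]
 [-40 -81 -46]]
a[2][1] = -81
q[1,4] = 67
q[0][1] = 52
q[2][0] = 25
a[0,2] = -70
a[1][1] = -69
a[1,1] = -69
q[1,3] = 75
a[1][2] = -49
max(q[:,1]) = 52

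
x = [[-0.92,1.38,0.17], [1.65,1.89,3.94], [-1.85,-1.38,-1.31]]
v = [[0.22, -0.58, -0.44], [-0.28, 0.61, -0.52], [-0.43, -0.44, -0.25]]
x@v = [[-0.66, 1.3, -0.36], [-1.86, -1.54, -2.69], [0.54, 0.81, 1.86]]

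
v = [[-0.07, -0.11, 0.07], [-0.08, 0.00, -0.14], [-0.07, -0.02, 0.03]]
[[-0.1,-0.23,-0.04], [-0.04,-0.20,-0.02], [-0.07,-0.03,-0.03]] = v@[[0.78, 0.23, 0.33], [0.36, 2.80, 0.13], [-0.15, 1.31, -0.07]]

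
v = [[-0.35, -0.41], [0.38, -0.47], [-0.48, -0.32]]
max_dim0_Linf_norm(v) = 0.48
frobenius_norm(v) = 0.99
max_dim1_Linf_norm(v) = 0.48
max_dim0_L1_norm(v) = 1.21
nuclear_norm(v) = 1.40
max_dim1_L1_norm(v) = 0.85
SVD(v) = [[-0.69, -0.08], [-0.07, -0.98], [-0.72, 0.17]] @ diag([0.7828708154746555, 0.6130361215116512]) @ [[0.72, 0.7],[-0.70, 0.72]]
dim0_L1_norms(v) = [1.21, 1.2]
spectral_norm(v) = 0.78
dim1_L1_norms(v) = [0.76, 0.85, 0.8]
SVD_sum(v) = [[-0.38, -0.37], [-0.04, -0.04], [-0.41, -0.4]] + [[0.03, -0.04],[0.42, -0.43],[-0.07, 0.08]]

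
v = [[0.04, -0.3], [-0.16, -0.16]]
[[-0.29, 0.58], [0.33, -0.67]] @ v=[[-0.1, -0.01], [0.12, 0.01]]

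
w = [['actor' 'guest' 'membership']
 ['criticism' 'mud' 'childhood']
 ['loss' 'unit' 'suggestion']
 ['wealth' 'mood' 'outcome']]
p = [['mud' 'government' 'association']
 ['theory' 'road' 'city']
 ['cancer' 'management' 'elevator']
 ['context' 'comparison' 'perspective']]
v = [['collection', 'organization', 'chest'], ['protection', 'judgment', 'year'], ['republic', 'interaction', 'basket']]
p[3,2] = 'perspective'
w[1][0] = 'criticism'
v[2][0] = 'republic'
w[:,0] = ['actor', 'criticism', 'loss', 'wealth']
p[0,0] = 'mud'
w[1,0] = 'criticism'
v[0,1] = 'organization'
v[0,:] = ['collection', 'organization', 'chest']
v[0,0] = 'collection'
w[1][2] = 'childhood'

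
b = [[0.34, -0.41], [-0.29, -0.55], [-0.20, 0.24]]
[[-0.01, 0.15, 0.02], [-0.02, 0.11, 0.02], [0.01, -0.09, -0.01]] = b@[[0.01, 0.13, 0.02], [0.03, -0.27, -0.04]]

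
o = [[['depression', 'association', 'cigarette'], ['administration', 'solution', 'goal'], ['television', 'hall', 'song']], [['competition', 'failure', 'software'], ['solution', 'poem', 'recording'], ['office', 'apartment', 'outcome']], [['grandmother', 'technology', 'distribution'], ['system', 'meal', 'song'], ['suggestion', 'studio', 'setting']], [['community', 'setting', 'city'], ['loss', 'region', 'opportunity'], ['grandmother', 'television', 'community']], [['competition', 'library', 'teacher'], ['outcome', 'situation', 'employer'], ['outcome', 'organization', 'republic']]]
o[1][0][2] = 'software'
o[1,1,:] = ['solution', 'poem', 'recording']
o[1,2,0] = 'office'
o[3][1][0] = 'loss'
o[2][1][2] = 'song'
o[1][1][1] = 'poem'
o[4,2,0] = 'outcome'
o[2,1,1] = 'meal'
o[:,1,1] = ['solution', 'poem', 'meal', 'region', 'situation']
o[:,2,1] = ['hall', 'apartment', 'studio', 'television', 'organization']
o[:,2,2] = ['song', 'outcome', 'setting', 'community', 'republic']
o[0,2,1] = 'hall'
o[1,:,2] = ['software', 'recording', 'outcome']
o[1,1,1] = 'poem'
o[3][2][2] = 'community'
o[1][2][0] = 'office'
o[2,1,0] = 'system'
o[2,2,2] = 'setting'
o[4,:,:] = [['competition', 'library', 'teacher'], ['outcome', 'situation', 'employer'], ['outcome', 'organization', 'republic']]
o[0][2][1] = 'hall'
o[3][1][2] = 'opportunity'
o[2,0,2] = 'distribution'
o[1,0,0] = 'competition'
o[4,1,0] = 'outcome'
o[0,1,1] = 'solution'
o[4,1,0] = 'outcome'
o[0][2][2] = 'song'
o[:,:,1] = [['association', 'solution', 'hall'], ['failure', 'poem', 'apartment'], ['technology', 'meal', 'studio'], ['setting', 'region', 'television'], ['library', 'situation', 'organization']]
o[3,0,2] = 'city'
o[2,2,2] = 'setting'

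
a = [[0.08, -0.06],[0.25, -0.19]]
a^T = [[0.08, 0.25], [-0.06, -0.19]]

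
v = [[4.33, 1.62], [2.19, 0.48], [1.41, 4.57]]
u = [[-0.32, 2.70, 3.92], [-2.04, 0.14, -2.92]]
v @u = [[-4.69, 11.92, 12.24], [-1.68, 5.98, 7.18], [-9.77, 4.45, -7.82]]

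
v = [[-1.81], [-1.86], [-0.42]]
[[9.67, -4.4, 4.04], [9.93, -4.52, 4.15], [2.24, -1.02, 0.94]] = v @ [[-5.34, 2.43, -2.23]]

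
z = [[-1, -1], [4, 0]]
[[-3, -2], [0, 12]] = z@[[0, 3], [3, -1]]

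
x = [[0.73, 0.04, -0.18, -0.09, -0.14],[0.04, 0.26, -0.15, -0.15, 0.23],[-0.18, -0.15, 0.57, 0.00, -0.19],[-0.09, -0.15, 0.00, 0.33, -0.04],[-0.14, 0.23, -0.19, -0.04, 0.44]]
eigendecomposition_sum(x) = [[0.37, 0.18, -0.36, -0.12, 0.14], [0.18, 0.09, -0.18, -0.06, 0.07], [-0.36, -0.18, 0.35, 0.11, -0.14], [-0.12, -0.06, 0.11, 0.04, -0.04], [0.14, 0.07, -0.14, -0.04, 0.05]] + [[0.33, -0.16, 0.13, 0.02, -0.32], [-0.16, 0.08, -0.06, -0.01, 0.16], [0.13, -0.06, 0.05, 0.01, -0.12], [0.02, -0.01, 0.01, 0.00, -0.02], [-0.32, 0.16, -0.12, -0.02, 0.32]] + [[0.00, -0.0, -0.0, -0.00, 0.0], [-0.00, 0.04, 0.0, 0.02, -0.02], [-0.00, 0.0, 0.0, 0.0, -0.00], [-0.00, 0.02, 0.0, 0.01, -0.01], [0.0, -0.02, -0.0, -0.01, 0.01]] + [[0.03, 0.01, 0.04, 0.04, 0.04], [0.01, 0.00, 0.01, 0.01, 0.01], [0.04, 0.01, 0.05, 0.05, 0.05], [0.04, 0.01, 0.05, 0.05, 0.05], [0.04, 0.01, 0.05, 0.05, 0.06]] + [[0.00, 0.01, 0.02, -0.03, 0.00], [0.01, 0.05, 0.08, -0.11, 0.01], [0.02, 0.08, 0.12, -0.17, 0.02], [-0.03, -0.11, -0.17, 0.24, -0.03], [0.0, 0.01, 0.02, -0.03, 0.00]]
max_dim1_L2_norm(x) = 0.77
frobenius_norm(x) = 1.27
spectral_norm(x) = 0.90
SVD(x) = [[-0.64, 0.65, -0.08, -0.39, 0.09], [-0.32, -0.32, -0.35, -0.12, -0.81], [0.63, 0.25, -0.54, -0.50, -0.03], [0.2, 0.03, 0.76, -0.52, -0.34], [-0.24, -0.64, -0.08, -0.56, 0.46]] @ diag([0.9024178377168349, 0.7740846230222955, 0.41456131800882684, 0.18477009095044758, 0.05416613030159457]) @ [[-0.64, -0.32, 0.63, 0.2, -0.24], [0.65, -0.32, 0.25, 0.03, -0.64], [-0.08, -0.35, -0.54, 0.76, -0.08], [-0.39, -0.12, -0.50, -0.52, -0.56], [0.09, -0.81, -0.03, -0.34, 0.46]]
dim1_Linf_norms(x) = [0.73, 0.26, 0.57, 0.33, 0.44]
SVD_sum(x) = [[0.37, 0.18, -0.36, -0.12, 0.14], [0.18, 0.09, -0.18, -0.06, 0.07], [-0.36, -0.18, 0.35, 0.11, -0.14], [-0.12, -0.06, 0.11, 0.04, -0.04], [0.14, 0.07, -0.14, -0.04, 0.05]] + [[0.33, -0.16, 0.13, 0.02, -0.32], [-0.16, 0.08, -0.06, -0.01, 0.16], [0.13, -0.06, 0.05, 0.01, -0.12], [0.02, -0.01, 0.01, 0.0, -0.02], [-0.32, 0.16, -0.12, -0.02, 0.32]] + [[0.0, 0.01, 0.02, -0.03, 0.00], [0.01, 0.05, 0.08, -0.11, 0.01], [0.02, 0.08, 0.12, -0.17, 0.02], [-0.03, -0.11, -0.17, 0.24, -0.03], [0.0, 0.01, 0.02, -0.03, 0.0]] + [[0.03, 0.01, 0.04, 0.04, 0.04],[0.01, 0.00, 0.01, 0.01, 0.01],[0.04, 0.01, 0.05, 0.05, 0.05],[0.04, 0.01, 0.05, 0.05, 0.05],[0.04, 0.01, 0.05, 0.05, 0.06]] + [[0.00, -0.00, -0.0, -0.00, 0.0], [-0.0, 0.04, 0.00, 0.02, -0.02], [-0.00, 0.0, 0.0, 0.0, -0.0], [-0.0, 0.02, 0.00, 0.01, -0.01], [0.00, -0.02, -0.0, -0.01, 0.01]]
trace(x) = 2.33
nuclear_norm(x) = 2.33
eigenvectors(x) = [[0.64, 0.65, -0.09, -0.39, 0.08],[0.32, -0.32, 0.81, -0.12, 0.35],[-0.63, 0.25, 0.03, -0.5, 0.54],[-0.2, 0.03, 0.34, -0.52, -0.76],[0.24, -0.64, -0.46, -0.56, 0.08]]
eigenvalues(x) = [0.9, 0.77, 0.05, 0.18, 0.41]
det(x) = 0.00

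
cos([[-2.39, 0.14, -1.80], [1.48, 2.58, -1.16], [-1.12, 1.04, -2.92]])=[[0.15, 0.19, -0.71], [-0.55, -0.78, 0.56], [-0.64, -0.19, 0.11]]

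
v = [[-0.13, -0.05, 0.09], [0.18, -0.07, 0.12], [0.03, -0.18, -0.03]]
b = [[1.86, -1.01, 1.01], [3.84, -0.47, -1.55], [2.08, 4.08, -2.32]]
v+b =[[1.73, -1.06, 1.10],[4.02, -0.54, -1.43],[2.11, 3.9, -2.35]]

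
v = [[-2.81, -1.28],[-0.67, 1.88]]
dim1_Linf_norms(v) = [2.81, 1.88]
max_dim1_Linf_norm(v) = 2.81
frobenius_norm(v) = 3.68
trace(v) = -0.93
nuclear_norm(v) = 5.08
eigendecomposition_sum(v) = [[-2.88, -0.76], [-0.40, -0.10]] + [[0.07, -0.52], [-0.27, 1.98]]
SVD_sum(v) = [[-2.72, -1.44], [0.25, 0.13]] + [[-0.09, 0.16], [-0.92, 1.75]]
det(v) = -6.14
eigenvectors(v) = [[-0.99, 0.25], [-0.14, -0.97]]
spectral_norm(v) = 3.10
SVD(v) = [[-1.0, 0.09],[0.09, 1.0]] @ diag([3.0957186212585226, 1.9835136041865795]) @ [[0.88, 0.47], [-0.47, 0.88]]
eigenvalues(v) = [-2.99, 2.06]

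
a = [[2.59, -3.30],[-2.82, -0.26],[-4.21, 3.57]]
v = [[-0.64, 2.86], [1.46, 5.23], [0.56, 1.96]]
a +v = [[1.95, -0.44], [-1.36, 4.97], [-3.65, 5.53]]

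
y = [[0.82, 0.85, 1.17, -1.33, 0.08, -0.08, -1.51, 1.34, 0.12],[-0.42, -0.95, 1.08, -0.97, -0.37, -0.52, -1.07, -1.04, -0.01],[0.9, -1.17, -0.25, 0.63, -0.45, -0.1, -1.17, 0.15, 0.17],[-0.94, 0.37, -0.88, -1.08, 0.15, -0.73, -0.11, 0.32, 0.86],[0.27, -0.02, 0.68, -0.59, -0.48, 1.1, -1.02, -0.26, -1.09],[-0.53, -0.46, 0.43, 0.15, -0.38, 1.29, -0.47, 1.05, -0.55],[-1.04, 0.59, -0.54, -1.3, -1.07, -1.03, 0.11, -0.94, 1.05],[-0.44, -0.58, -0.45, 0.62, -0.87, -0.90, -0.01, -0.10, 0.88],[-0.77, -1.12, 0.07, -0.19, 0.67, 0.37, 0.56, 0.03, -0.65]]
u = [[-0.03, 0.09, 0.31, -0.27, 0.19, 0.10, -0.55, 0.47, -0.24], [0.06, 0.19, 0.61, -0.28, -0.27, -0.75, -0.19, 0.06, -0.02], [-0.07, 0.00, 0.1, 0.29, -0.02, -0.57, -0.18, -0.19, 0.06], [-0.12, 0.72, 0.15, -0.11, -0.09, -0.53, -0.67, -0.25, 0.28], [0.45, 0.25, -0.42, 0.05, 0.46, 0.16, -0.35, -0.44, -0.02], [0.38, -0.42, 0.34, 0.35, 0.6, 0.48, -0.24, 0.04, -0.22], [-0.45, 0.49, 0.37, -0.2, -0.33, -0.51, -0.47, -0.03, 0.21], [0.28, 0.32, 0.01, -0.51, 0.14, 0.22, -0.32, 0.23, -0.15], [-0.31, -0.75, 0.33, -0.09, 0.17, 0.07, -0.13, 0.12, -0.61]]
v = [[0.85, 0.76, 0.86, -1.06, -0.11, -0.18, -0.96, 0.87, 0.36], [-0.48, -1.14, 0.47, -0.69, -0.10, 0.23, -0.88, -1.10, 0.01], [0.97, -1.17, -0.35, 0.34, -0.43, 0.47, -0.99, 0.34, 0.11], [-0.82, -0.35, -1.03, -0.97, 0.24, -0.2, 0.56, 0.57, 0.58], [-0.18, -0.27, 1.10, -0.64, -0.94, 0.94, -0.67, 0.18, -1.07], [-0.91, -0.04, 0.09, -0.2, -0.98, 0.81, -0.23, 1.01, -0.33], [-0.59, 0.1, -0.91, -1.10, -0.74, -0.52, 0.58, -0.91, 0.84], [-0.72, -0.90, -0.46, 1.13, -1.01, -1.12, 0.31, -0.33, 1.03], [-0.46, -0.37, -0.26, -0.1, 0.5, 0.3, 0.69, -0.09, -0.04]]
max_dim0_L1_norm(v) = 6.23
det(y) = -12.69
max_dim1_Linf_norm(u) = 0.75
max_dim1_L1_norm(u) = 3.07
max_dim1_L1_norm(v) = 7.01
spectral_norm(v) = 3.60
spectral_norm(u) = 2.00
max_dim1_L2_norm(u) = 1.2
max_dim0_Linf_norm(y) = 1.51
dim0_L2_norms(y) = [2.18, 2.3, 2.13, 2.6, 1.76, 2.39, 2.53, 2.25, 2.14]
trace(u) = 0.24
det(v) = -20.16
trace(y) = -1.29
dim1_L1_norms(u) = [2.25, 2.43, 1.48, 2.92, 2.6, 3.07, 3.06, 2.18, 2.58]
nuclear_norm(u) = 7.06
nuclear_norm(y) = 17.12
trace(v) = -1.53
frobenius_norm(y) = 6.79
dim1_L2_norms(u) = [0.9, 1.08, 0.7, 1.2, 1.0, 1.12, 1.12, 0.83, 1.1]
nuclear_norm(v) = 16.23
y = v + u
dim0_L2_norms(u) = [0.86, 1.31, 1.02, 0.83, 0.92, 1.32, 1.16, 0.77, 0.79]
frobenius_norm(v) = 6.22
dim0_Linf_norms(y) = [1.04, 1.17, 1.17, 1.33, 1.07, 1.29, 1.51, 1.34, 1.09]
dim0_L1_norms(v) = [5.98, 5.1, 5.53, 6.23, 5.05, 4.77, 5.87, 5.4, 4.37]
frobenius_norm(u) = 3.05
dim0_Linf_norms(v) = [0.97, 1.17, 1.1, 1.13, 1.01, 1.12, 0.99, 1.1, 1.07]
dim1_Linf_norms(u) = [0.55, 0.75, 0.57, 0.72, 0.46, 0.6, 0.51, 0.51, 0.75]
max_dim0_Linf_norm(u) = 0.75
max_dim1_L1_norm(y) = 7.67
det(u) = -0.00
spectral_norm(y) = 3.92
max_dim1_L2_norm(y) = 2.94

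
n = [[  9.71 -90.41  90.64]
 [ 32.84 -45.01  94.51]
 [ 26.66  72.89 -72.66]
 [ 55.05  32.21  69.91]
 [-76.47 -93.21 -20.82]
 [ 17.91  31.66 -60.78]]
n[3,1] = 32.21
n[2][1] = 72.89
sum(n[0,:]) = 9.940000000000012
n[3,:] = [55.05, 32.21, 69.91]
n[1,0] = 32.84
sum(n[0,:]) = 9.940000000000012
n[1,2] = 94.51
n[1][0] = 32.84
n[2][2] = -72.66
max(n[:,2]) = 94.51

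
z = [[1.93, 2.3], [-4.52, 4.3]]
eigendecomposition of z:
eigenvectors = [[-0.21+0.54j, (-0.21-0.54j)], [-0.81+0.00j, (-0.81-0j)]]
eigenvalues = [(3.12+3j), (3.12-3j)]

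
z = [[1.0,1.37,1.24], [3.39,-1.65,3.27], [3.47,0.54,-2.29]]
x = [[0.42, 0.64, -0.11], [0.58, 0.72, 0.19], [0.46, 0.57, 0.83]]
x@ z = [[2.21,-0.54,2.87], [3.68,-0.29,2.64], [5.27,0.14,0.53]]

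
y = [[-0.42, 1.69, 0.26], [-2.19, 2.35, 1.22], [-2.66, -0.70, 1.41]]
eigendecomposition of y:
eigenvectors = [[0.47+0.00j, (-0.12-0.37j), (-0.12+0.37j)],[(-0.02+0j), (0.19-0.59j), (0.19+0.59j)],[(0.88+0j), (0.68+0j), 0.68-0.00j]]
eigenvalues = [0j, (1.67+2.05j), (1.67-2.05j)]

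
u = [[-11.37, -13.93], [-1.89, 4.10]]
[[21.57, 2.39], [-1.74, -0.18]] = u @[[-0.88, -0.10], [-0.83, -0.09]]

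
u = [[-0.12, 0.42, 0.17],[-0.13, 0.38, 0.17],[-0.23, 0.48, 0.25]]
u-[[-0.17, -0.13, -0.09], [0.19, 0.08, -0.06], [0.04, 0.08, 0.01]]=[[0.05, 0.55, 0.26], [-0.32, 0.30, 0.23], [-0.27, 0.40, 0.24]]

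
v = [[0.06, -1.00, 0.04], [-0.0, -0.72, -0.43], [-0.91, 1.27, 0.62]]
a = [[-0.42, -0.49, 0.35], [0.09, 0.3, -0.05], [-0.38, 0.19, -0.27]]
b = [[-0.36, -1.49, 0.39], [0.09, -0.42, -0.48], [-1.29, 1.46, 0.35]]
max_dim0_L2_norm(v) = 1.77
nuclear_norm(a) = 1.43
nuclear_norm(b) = 3.94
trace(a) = -0.39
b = a + v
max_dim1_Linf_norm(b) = 1.49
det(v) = -0.41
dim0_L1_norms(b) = [1.74, 3.37, 1.22]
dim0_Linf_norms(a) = [0.42, 0.49, 0.35]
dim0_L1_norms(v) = [0.97, 2.99, 1.09]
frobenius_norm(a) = 0.94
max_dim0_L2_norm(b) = 2.13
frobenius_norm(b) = 2.61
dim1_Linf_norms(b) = [1.49, 0.48, 1.46]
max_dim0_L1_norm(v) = 2.99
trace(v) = -0.04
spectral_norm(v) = 2.02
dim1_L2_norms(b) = [1.58, 0.64, 1.98]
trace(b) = -0.43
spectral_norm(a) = 0.79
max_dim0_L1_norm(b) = 3.37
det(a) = 0.05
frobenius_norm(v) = 2.13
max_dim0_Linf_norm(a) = 0.49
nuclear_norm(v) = 2.95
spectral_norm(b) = 2.27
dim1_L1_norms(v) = [1.1, 1.15, 2.8]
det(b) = -1.24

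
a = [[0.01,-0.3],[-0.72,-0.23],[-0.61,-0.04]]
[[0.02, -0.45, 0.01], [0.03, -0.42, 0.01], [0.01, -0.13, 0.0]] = a @[[-0.01, 0.11, -0.0], [-0.08, 1.50, -0.04]]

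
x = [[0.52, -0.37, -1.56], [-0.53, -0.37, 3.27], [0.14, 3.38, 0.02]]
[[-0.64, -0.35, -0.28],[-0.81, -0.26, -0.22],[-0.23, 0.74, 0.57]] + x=[[-0.12, -0.72, -1.84], [-1.34, -0.63, 3.05], [-0.09, 4.12, 0.59]]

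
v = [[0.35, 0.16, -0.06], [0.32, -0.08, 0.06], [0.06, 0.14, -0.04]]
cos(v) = [[0.92, -0.02, 0.0], [-0.04, 0.97, 0.01], [-0.03, 0.00, 1.00]]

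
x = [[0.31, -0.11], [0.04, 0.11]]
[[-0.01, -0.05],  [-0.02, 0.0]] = x@[[-0.08,-0.13], [-0.12,0.06]]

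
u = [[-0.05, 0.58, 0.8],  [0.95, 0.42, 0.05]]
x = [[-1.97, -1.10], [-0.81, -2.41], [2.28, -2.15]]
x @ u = [[-0.95, -1.60, -1.63], [-2.25, -1.48, -0.77], [-2.16, 0.42, 1.72]]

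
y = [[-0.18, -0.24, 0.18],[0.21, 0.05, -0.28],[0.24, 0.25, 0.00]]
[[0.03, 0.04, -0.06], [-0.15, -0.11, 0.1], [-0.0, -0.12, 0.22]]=y @ [[-0.45, -0.82, 1.22],[0.43, 0.30, -0.28],[0.29, -0.17, 0.51]]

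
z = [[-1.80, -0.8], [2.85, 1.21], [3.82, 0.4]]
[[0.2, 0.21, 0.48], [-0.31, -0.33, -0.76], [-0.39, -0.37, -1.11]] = z@[[-0.10, -0.09, -0.3], [-0.02, -0.06, 0.08]]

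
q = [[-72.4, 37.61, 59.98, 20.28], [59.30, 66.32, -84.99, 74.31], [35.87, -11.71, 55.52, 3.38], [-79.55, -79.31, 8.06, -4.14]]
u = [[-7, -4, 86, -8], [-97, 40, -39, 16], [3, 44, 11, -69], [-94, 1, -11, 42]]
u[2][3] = -69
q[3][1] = -79.31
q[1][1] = 66.32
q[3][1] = -79.31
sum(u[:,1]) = 81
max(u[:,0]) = 3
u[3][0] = -94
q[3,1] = -79.31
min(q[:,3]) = -4.14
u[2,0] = 3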